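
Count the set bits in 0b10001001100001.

n = 10001001100001
Count the 1s: 1 + 1 + 1 + 1 + 1 = 5

5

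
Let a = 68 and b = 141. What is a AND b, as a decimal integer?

4

68 = 01000100
141 = 10001101
AND → 00000100 = 4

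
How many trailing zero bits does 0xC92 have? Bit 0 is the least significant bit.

1

0xC92 = 110010010010
Trailing zeros: 1, so the lowest set bit is bit 1 (value 2).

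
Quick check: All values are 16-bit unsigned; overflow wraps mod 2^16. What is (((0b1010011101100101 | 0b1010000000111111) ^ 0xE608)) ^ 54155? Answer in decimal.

0b1010011101100101 = 1010011101100101
0b1010000000111111 = 1010000000111111
→ | → 1010011101111111 = 42879
0xE608 = 1110011000001000
→ ^ → 0100000101110111 = 16759
54155 = 1101001110001011
→ ^ → 1001001011111100 = 37628

37628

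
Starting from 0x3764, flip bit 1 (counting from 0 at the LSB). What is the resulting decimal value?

14182

x = 11011101100100
bit 1 is currently 0; toggle it via x ^ (1 << 1) = x ^ 2
→ 11011101100110 = 14182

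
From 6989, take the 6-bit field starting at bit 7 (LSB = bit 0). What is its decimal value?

v = 1101101001101
Shift right by 7: 110110
Mask low 6 bits: 110110 = 54

54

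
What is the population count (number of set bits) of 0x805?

3

0x805 = 100000000101
Count the 1s: 1 + 1 + 1 = 3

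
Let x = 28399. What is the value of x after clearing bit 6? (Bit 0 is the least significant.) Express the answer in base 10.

28335

x = 0110111011101111
bit 6 is currently 1; clear it via x & ~(1 << 6) = x & ~64
→ 0110111010101111 = 28335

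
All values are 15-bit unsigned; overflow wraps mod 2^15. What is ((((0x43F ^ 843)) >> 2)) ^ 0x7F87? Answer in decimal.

0x43F = 000010000111111
843 = 000001101001011
→ ^ → 000011101110100 = 1908
→ >> 2 → 000000111011101 = 477
0x7F87 = 111111110000111
→ ^ → 111111001011010 = 32346

32346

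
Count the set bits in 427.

427 = 110101011
Count the 1s: 1 + 1 + 1 + 1 + 1 + 1 = 6

6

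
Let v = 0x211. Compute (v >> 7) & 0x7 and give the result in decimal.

v = 1000010001
Shift right by 7: 100
Mask low 3 bits: 100 = 4

4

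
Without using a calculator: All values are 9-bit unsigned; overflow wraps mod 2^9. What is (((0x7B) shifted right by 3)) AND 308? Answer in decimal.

0x7B = 001111011
→ shifted right by 3 → 000001111 = 15
308 = 100110100
→ AND → 000000100 = 4

4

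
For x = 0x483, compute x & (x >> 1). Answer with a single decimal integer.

x = 10010000011 = 1155
x>>1 = 01001000001
AND  = 00000000001 = 1
(x & (x >> 1) has a 1 wherever x has two consecutive 1 bits.)

1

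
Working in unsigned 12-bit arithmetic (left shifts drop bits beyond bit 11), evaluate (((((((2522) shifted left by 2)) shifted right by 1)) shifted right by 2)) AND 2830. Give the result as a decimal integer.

12

2522 = 100111011010
→ shifted left by 2 (mod 2^12) → 011101101000 = 1896
→ shifted right by 1 → 001110110100 = 948
→ shifted right by 2 → 000011101101 = 237
2830 = 101100001110
→ AND → 000000001100 = 12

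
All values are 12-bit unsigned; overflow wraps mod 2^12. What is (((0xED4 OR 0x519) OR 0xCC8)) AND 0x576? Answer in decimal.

0xED4 = 111011010100
0x519 = 010100011001
→ OR → 111111011101 = 4061
0xCC8 = 110011001000
→ OR → 111111011101 = 4061
0x576 = 010101110110
→ AND → 010101010100 = 1364

1364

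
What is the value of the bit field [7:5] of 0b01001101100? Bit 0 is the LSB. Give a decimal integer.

3

v = 01001101100
Shift right by 5: 010011
Mask low 3 bits: 011 = 3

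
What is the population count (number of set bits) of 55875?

55875 = 1101101001000011
Count the 1s: 1 + 1 + 1 + 1 + 1 + 1 + 1 + 1 = 8

8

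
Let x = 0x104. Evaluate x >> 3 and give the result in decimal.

0x104 = 100000100
shift right by 3 → 000100000 = 32
(equivalently, floor(260 / 8))

32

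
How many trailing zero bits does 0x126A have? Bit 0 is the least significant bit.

0x126A = 1001001101010
Trailing zeros: 1, so the lowest set bit is bit 1 (value 2).

1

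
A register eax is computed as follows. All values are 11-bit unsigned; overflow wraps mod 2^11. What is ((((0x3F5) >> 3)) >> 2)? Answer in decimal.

31

0x3F5 = 01111110101
→ >> 3 → 00001111110 = 126
→ >> 2 → 00000011111 = 31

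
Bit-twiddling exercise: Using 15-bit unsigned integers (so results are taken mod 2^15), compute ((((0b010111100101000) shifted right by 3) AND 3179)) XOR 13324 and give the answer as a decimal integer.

0b010111100101000 = 010111100101000
→ shifted right by 3 → 000010111100101 = 1509
3179 = 000110001101011
→ AND → 000010001100001 = 1121
13324 = 011010000001100
→ XOR → 011000001101101 = 12397

12397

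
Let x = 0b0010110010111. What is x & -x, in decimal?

1

x = 10110010111 = 1431
-x (two's complement) = …01001101001
AND   = 00000000001 = 1
(x & -x isolates the lowest set bit of x.)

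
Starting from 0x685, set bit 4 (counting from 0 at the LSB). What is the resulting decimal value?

1685

x = 11010000101
bit 4 is currently 0; set it via x | (1 << 4) = x | 16
→ 11010010101 = 1685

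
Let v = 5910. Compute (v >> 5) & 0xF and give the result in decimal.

v = 1011100010110
Shift right by 5: 10111000
Mask low 4 bits: 1000 = 8

8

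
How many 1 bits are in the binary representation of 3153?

5

3153 = 110001010001
Count the 1s: 1 + 1 + 1 + 1 + 1 = 5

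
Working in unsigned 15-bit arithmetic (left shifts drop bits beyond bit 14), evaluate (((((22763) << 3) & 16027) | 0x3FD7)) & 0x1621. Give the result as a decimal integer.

5633

22763 = 101100011101011
→ << 3 (mod 2^15) → 100011101011000 = 18264
16027 = 011111010011011
→ & → 000011000011000 = 1560
0x3FD7 = 011111111010111
→ | → 011111111011111 = 16351
0x1621 = 001011000100001
→ & → 001011000000001 = 5633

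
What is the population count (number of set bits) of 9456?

6

9456 = 10010011110000
Count the 1s: 1 + 1 + 1 + 1 + 1 + 1 = 6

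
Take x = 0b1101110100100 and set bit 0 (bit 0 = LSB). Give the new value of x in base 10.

7077

x = 1101110100100
bit 0 is currently 0; set it via x | (1 << 0) = x | 1
→ 1101110100101 = 7077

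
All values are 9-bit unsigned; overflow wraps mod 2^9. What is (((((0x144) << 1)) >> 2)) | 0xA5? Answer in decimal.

0x144 = 101000100
→ << 1 (mod 2^9) → 010001000 = 136
→ >> 2 → 000100010 = 34
0xA5 = 010100101
→ | → 010100111 = 167

167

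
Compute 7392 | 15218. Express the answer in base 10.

7392 = 01110011100000
15218 = 11101101110010
 OR → 11111111110010 = 16370

16370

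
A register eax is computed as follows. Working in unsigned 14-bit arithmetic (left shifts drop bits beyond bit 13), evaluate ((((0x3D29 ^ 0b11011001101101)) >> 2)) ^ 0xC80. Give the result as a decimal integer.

3665

0x3D29 = 11110100101001
0b11011001101101 = 11011001101101
→ ^ → 00101101000100 = 2884
→ >> 2 → 00001011010001 = 721
0xC80 = 00110010000000
→ ^ → 00111001010001 = 3665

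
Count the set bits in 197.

4

197 = 11000101
Count the 1s: 1 + 1 + 1 + 1 = 4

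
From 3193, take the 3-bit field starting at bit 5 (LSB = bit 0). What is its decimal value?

v = 110001111001
Shift right by 5: 1100011
Mask low 3 bits: 011 = 3

3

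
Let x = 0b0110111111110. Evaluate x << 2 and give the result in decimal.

x = 00110111111110
shift left by 2 → 11011111111000 = 14328
(equivalently, 3582 × 2^2 = 3582 × 4)

14328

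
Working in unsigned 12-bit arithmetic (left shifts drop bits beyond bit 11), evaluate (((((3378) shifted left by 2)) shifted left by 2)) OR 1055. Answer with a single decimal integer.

1855

3378 = 110100110010
→ shifted left by 2 (mod 2^12) → 010011001000 = 1224
→ shifted left by 2 (mod 2^12) → 001100100000 = 800
1055 = 010000011111
→ OR → 011100111111 = 1855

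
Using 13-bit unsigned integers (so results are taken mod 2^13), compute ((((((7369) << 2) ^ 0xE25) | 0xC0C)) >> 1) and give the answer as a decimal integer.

3718

7369 = 1110011001001
→ << 2 (mod 2^13) → 1001100100100 = 4900
0xE25 = 0111000100101
→ ^ → 1110100000001 = 7425
0xC0C = 0110000001100
→ | → 1110100001101 = 7437
→ >> 1 → 0111010000110 = 3718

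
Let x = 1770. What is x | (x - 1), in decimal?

x = 11011101010 = 1770
x - 1 = 11011101001
OR    = 11011101011 = 1771
(x | (x - 1) sets all bits below the lowest set bit.)

1771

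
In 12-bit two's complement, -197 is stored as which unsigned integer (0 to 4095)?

197 in 12 bits: 000011000101
Invert: 111100111010
Add 1:  111100111011 = 3899
(Check: 2^12 - 197 = 4096 - 197 = 3899.)

3899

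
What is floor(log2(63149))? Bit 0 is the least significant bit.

15

63149 = 1111011010101101
The topmost 1 is at position 15 (since 2^15 = 32768 ≤ 63149 < 65536).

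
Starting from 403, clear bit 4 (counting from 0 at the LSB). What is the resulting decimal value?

387

x = 00110010011
bit 4 is currently 1; clear it via x & ~(1 << 4) = x & ~16
→ 00110000011 = 387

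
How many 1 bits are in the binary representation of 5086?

9

5086 = 1001111011110
Count the 1s: 1 + 1 + 1 + 1 + 1 + 1 + 1 + 1 + 1 = 9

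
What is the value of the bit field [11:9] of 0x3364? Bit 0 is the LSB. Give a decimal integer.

1

v = 011001101100100
Shift right by 9: 011001
Mask low 3 bits: 001 = 1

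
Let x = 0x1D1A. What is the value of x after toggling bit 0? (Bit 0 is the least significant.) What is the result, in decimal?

x = 01110100011010
bit 0 is currently 0; toggle it via x ^ (1 << 0) = x ^ 1
→ 01110100011011 = 7451

7451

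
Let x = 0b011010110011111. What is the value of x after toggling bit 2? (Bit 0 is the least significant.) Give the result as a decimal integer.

x = 011010110011111
bit 2 is currently 1; toggle it via x ^ (1 << 2) = x ^ 4
→ 011010110011011 = 13723

13723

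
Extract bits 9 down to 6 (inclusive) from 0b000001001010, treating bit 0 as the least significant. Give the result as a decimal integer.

1

v = 000001001010
Shift right by 6: 000001
Mask low 4 bits: 0001 = 1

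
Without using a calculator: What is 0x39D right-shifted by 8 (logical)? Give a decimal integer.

0x39D = 1110011101
shift right by 8 → 0000000011 = 3
(equivalently, floor(925 / 256))

3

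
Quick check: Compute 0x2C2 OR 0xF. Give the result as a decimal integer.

719

0x2C2 = 1011000010
0xF = 0000001111
 OR → 1011001111 = 719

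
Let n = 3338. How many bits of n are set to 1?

5

3338 = 110100001010
Count the 1s: 1 + 1 + 1 + 1 + 1 = 5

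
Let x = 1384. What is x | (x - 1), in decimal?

x = 10101101000 = 1384
x - 1 = 10101100111
OR    = 10101101111 = 1391
(x | (x - 1) sets all bits below the lowest set bit.)

1391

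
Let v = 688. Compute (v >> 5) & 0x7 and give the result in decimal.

5

v = 01010110000
Shift right by 5: 010101
Mask low 3 bits: 101 = 5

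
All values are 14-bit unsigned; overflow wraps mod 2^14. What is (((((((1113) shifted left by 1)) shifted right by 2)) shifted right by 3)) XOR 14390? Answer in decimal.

14451

1113 = 00010001011001
→ shifted left by 1 (mod 2^14) → 00100010110010 = 2226
→ shifted right by 2 → 00001000101100 = 556
→ shifted right by 3 → 00000001000101 = 69
14390 = 11100000110110
→ XOR → 11100001110011 = 14451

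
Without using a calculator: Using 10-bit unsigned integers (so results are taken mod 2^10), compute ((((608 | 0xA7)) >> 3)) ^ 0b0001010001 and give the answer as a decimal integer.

608 = 1001100000
0xA7 = 0010100111
→ | → 1011100111 = 743
→ >> 3 → 0001011100 = 92
0b0001010001 = 0001010001
→ ^ → 0000001101 = 13

13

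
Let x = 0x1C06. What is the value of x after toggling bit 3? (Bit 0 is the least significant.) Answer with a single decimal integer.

x = 01110000000110
bit 3 is currently 0; toggle it via x ^ (1 << 3) = x ^ 8
→ 01110000001110 = 7182

7182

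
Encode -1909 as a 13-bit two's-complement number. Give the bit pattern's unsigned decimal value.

6283

1909 in 13 bits: 0011101110101
Invert: 1100010001010
Add 1:  1100010001011 = 6283
(Check: 2^13 - 1909 = 8192 - 1909 = 6283.)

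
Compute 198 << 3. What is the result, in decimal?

1584

198 = 00011000110
shift left by 3 → 11000110000 = 1584
(equivalently, 198 × 2^3 = 198 × 8)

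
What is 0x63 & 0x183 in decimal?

3

0x63 = 001100011
0x183 = 110000011
AND → 000000011 = 3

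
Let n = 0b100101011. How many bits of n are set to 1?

5

n = 100101011
Count the 1s: 1 + 1 + 1 + 1 + 1 = 5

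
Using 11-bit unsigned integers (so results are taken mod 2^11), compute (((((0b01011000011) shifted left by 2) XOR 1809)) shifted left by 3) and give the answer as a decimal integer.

232

0b01011000011 = 01011000011
→ shifted left by 2 (mod 2^11) → 01100001100 = 780
1809 = 11100010001
→ XOR → 10000011101 = 1053
→ shifted left by 3 (mod 2^11) → 00011101000 = 232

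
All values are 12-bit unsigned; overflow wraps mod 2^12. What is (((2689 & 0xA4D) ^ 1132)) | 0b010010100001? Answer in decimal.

2689 = 101010000001
0xA4D = 101001001101
→ & → 101000000001 = 2561
1132 = 010001101100
→ ^ → 111001101101 = 3693
0b010010100001 = 010010100001
→ | → 111011101101 = 3821

3821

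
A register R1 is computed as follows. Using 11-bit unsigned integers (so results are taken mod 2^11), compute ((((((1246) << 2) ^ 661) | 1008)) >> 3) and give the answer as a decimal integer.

1246 = 10011011110
→ << 2 (mod 2^11) → 01101111000 = 888
661 = 01010010101
→ ^ → 00111101101 = 493
1008 = 01111110000
→ | → 01111111101 = 1021
→ >> 3 → 00001111111 = 127

127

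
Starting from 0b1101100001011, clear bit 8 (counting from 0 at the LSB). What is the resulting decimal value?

6667

x = 1101100001011
bit 8 is currently 1; clear it via x & ~(1 << 8) = x & ~256
→ 1101000001011 = 6667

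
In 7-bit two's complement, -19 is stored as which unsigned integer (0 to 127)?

19 in 7 bits: 0010011
Invert: 1101100
Add 1:  1101101 = 109
(Check: 2^7 - 19 = 128 - 19 = 109.)

109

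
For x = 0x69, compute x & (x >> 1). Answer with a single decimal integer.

32

x = 1101001 = 105
x>>1 = 0110100
AND  = 0100000 = 32
(x & (x >> 1) has a 1 wherever x has two consecutive 1 bits.)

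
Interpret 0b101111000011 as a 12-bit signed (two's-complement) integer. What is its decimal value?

pattern = 101111000011 (MSB is 1 ⇒ negative)
Invert: 010000111100, add 1 → 010000111101 = 1085, so the value is -1085.
(Equivalently: 3011 - 2^12 = 3011 - 4096 = -1085.)

-1085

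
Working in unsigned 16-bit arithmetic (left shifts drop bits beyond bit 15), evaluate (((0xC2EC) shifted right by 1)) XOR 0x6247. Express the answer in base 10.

817

0xC2EC = 1100001011101100
→ shifted right by 1 → 0110000101110110 = 24950
0x6247 = 0110001001000111
→ XOR → 0000001100110001 = 817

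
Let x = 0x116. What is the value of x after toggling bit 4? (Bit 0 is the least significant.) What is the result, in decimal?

262

x = 100010110
bit 4 is currently 1; toggle it via x ^ (1 << 4) = x ^ 16
→ 100000110 = 262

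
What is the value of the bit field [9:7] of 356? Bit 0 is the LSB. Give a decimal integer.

2

v = 0101100100
Shift right by 7: 010
Mask low 3 bits: 010 = 2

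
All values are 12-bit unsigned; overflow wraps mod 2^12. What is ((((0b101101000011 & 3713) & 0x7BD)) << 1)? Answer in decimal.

0b101101000011 = 101101000011
3713 = 111010000001
→ & → 101000000001 = 2561
0x7BD = 011110111101
→ & → 001000000001 = 513
→ << 1 (mod 2^12) → 010000000010 = 1026

1026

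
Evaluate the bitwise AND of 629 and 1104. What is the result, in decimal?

629 = 01001110101
1104 = 10001010000
AND → 00001010000 = 80

80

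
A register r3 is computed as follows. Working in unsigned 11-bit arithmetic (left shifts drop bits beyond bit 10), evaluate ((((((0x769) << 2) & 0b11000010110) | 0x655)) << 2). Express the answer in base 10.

0x769 = 11101101001
→ << 2 (mod 2^11) → 10110100100 = 1444
0b11000010110 = 11000010110
→ & → 10000000100 = 1028
0x655 = 11001010101
→ | → 11001010101 = 1621
→ << 2 (mod 2^11) → 00101010100 = 340

340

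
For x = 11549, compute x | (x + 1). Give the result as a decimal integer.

x = 10110100011101 = 11549
x + 1 = 10110100011110
OR    = 10110100011111 = 11551
(x | (x + 1) sets the lowest cleared bit.)

11551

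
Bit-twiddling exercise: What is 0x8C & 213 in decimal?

0x8C = 10001100
213 = 11010101
AND → 10000100 = 132

132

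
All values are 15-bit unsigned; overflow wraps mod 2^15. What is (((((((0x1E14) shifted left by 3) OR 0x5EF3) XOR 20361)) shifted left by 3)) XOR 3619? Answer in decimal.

0x1E14 = 001111000010100
→ shifted left by 3 (mod 2^15) → 111000010100000 = 28832
0x5EF3 = 101111011110011
→ OR → 111111011110011 = 32499
20361 = 100111110001001
→ XOR → 011000101111010 = 12666
→ shifted left by 3 (mod 2^15) → 000101111010000 = 3024
3619 = 000111000100011
→ XOR → 000010111110011 = 1523

1523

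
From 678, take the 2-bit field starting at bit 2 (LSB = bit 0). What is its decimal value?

1

v = 0001010100110
Shift right by 2: 00010101001
Mask low 2 bits: 01 = 1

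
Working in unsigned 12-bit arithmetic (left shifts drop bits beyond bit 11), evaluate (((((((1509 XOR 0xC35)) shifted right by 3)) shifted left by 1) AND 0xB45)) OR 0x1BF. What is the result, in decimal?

1023

1509 = 010111100101
0xC35 = 110000110101
→ XOR → 100111010000 = 2512
→ shifted right by 3 → 000100111010 = 314
→ shifted left by 1 (mod 2^12) → 001001110100 = 628
0xB45 = 101101000101
→ AND → 001001000100 = 580
0x1BF = 000110111111
→ OR → 001111111111 = 1023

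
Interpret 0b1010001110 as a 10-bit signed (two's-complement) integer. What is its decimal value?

-370

pattern = 1010001110 (MSB is 1 ⇒ negative)
Invert: 0101110001, add 1 → 0101110010 = 370, so the value is -370.
(Equivalently: 654 - 2^10 = 654 - 1024 = -370.)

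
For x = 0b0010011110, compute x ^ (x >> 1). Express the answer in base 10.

x = 10011110 = 158
x>>1 = 01001111
XOR  = 11010001 = 209
(x ^ (x >> 1) gives the standard binary-reflected Gray code of x.)

209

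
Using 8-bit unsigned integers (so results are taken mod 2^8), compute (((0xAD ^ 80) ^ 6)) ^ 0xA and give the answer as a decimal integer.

0xAD = 10101101
80 = 01010000
→ ^ → 11111101 = 253
6 = 00000110
→ ^ → 11111011 = 251
0xA = 00001010
→ ^ → 11110001 = 241

241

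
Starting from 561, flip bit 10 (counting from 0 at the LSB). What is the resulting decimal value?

1585

x = 01000110001
bit 10 is currently 0; toggle it via x ^ (1 << 10) = x ^ 1024
→ 11000110001 = 1585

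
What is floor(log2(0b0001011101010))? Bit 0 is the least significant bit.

9

0b0001011101010 = 1011101010
The topmost 1 is at position 9 (since 2^9 = 512 ≤ 746 < 1024).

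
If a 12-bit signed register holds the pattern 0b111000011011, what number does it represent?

pattern = 111000011011 (MSB is 1 ⇒ negative)
Invert: 000111100100, add 1 → 000111100101 = 485, so the value is -485.
(Equivalently: 3611 - 2^12 = 3611 - 4096 = -485.)

-485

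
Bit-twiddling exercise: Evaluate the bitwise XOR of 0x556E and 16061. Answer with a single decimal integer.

27603

0x556E = 101010101101110
16061 = 011111010111101
XOR → 110101111010011 = 27603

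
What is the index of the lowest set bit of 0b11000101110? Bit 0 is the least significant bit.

1

0b11000101110 = 11000101110
Trailing zeros: 1, so the lowest set bit is bit 1 (value 2).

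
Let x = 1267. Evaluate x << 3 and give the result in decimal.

1267 = 00010011110011
shift left by 3 → 10011110011000 = 10136
(equivalently, 1267 × 2^3 = 1267 × 8)

10136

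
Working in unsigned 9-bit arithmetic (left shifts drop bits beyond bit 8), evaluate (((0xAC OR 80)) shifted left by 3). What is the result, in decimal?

0xAC = 010101100
80 = 001010000
→ OR → 011111100 = 252
→ shifted left by 3 (mod 2^9) → 111100000 = 480

480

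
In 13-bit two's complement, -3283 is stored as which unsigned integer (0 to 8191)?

4909

3283 in 13 bits: 0110011010011
Invert: 1001100101100
Add 1:  1001100101101 = 4909
(Check: 2^13 - 3283 = 8192 - 3283 = 4909.)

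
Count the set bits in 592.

3

592 = 1001010000
Count the 1s: 1 + 1 + 1 = 3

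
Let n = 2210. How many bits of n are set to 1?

4

2210 = 100010100010
Count the 1s: 1 + 1 + 1 + 1 = 4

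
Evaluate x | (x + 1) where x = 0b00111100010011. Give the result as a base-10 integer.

3863

x = 111100010011 = 3859
x + 1 = 111100010100
OR    = 111100010111 = 3863
(x | (x + 1) sets the lowest cleared bit.)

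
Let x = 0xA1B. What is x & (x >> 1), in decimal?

x = 101000011011 = 2587
x>>1 = 010100001101
AND  = 000000001001 = 9
(x & (x >> 1) has a 1 wherever x has two consecutive 1 bits.)

9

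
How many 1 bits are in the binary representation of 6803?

7

6803 = 1101010010011
Count the 1s: 1 + 1 + 1 + 1 + 1 + 1 + 1 = 7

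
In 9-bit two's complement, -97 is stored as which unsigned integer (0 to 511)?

415

97 in 9 bits: 001100001
Invert: 110011110
Add 1:  110011111 = 415
(Check: 2^9 - 97 = 512 - 97 = 415.)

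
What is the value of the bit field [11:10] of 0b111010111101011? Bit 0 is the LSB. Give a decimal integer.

v = 111010111101011
Shift right by 10: 11101
Mask low 2 bits: 01 = 1

1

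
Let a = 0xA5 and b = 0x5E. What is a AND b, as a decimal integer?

0xA5 = 10100101
0x5E = 01011110
AND → 00000100 = 4

4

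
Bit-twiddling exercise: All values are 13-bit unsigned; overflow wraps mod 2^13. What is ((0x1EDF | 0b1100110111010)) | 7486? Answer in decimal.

0x1EDF = 1111011011111
0b1100110111010 = 1100110111010
→ | → 1111111111111 = 8191
7486 = 1110100111110
→ | → 1111111111111 = 8191

8191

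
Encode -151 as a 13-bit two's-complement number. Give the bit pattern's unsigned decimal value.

151 in 13 bits: 0000010010111
Invert: 1111101101000
Add 1:  1111101101001 = 8041
(Check: 2^13 - 151 = 8192 - 151 = 8041.)

8041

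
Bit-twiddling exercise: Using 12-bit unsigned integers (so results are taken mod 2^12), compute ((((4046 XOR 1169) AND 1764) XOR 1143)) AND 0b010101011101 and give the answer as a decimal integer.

4046 = 111111001110
1169 = 010010010001
→ XOR → 101101011111 = 2911
1764 = 011011100100
→ AND → 001001000100 = 580
1143 = 010001110111
→ XOR → 011000110011 = 1587
0b010101011101 = 010101011101
→ AND → 010000010001 = 1041

1041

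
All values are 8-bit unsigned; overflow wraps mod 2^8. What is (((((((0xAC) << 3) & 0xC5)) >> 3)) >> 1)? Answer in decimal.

4

0xAC = 10101100
→ << 3 (mod 2^8) → 01100000 = 96
0xC5 = 11000101
→ & → 01000000 = 64
→ >> 3 → 00001000 = 8
→ >> 1 → 00000100 = 4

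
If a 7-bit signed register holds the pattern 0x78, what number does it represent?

-8

pattern = 1111000 (MSB is 1 ⇒ negative)
Invert: 0000111, add 1 → 0001000 = 8, so the value is -8.
(Equivalently: 120 - 2^7 = 120 - 128 = -8.)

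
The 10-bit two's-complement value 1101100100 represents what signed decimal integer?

pattern = 1101100100 (MSB is 1 ⇒ negative)
Invert: 0010011011, add 1 → 0010011100 = 156, so the value is -156.
(Equivalently: 868 - 2^10 = 868 - 1024 = -156.)

-156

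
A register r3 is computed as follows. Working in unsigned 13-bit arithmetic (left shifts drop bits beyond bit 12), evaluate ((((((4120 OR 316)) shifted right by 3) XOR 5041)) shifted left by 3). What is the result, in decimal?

4120 = 1000000011000
316 = 0000100111100
→ OR → 1000100111100 = 4412
→ shifted right by 3 → 0001000100111 = 551
5041 = 1001110110001
→ XOR → 1000110010110 = 4502
→ shifted left by 3 (mod 2^13) → 0110010110000 = 3248

3248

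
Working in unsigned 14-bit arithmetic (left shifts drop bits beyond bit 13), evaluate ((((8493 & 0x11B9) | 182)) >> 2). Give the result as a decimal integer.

8493 = 10000100101101
0x11B9 = 01000110111001
→ & → 00000100101001 = 297
182 = 00000010110110
→ | → 00000110111111 = 447
→ >> 2 → 00000001101111 = 111

111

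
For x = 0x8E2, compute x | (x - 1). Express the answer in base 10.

2275

x = 100011100010 = 2274
x - 1 = 100011100001
OR    = 100011100011 = 2275
(x | (x - 1) sets all bits below the lowest set bit.)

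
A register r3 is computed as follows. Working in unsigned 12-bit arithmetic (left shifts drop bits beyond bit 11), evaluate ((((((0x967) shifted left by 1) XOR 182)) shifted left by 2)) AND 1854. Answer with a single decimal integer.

0x967 = 100101100111
→ shifted left by 1 (mod 2^12) → 001011001110 = 718
182 = 000010110110
→ XOR → 001001111000 = 632
→ shifted left by 2 (mod 2^12) → 100111100000 = 2528
1854 = 011100111110
→ AND → 000100100000 = 288

288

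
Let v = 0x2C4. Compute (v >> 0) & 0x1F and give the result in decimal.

v = 1011000100
Shift right by 0: 1011000100
Mask low 5 bits: 00100 = 4

4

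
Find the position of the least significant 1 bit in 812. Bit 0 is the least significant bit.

2

812 = 1100101100
Trailing zeros: 2, so the lowest set bit is bit 2 (value 4).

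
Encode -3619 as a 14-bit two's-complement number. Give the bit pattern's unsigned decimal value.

3619 in 14 bits: 00111000100011
Invert: 11000111011100
Add 1:  11000111011101 = 12765
(Check: 2^14 - 3619 = 16384 - 3619 = 12765.)

12765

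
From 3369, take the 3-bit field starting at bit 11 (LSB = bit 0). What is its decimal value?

v = 00110100101001
Shift right by 11: 001
Mask low 3 bits: 001 = 1

1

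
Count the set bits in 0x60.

0x60 = 1100000
Count the 1s: 1 + 1 = 2

2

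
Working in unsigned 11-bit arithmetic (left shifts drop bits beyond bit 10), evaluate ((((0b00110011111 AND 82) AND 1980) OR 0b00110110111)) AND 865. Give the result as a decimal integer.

0b00110011111 = 00110011111
82 = 00001010010
→ AND → 00000010010 = 18
1980 = 11110111100
→ AND → 00000010000 = 16
0b00110110111 = 00110110111
→ OR → 00110110111 = 439
865 = 01101100001
→ AND → 00100100001 = 289

289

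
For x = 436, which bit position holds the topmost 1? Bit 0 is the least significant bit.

8

436 = 110110100
The topmost 1 is at position 8 (since 2^8 = 256 ≤ 436 < 512).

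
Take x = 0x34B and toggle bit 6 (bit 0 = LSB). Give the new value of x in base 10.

779

x = 1101001011
bit 6 is currently 1; toggle it via x ^ (1 << 6) = x ^ 64
→ 1100001011 = 779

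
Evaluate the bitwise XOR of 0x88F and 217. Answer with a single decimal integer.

2134

0x88F = 100010001111
217 = 000011011001
XOR → 100001010110 = 2134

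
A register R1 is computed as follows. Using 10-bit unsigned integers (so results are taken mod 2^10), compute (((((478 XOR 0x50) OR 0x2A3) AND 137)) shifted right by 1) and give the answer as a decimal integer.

68

478 = 0111011110
0x50 = 0001010000
→ XOR → 0110001110 = 398
0x2A3 = 1010100011
→ OR → 1110101111 = 943
137 = 0010001001
→ AND → 0010001001 = 137
→ shifted right by 1 → 0001000100 = 68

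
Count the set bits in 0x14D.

5

0x14D = 101001101
Count the 1s: 1 + 1 + 1 + 1 + 1 = 5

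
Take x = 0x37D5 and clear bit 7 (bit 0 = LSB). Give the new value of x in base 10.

x = 11011111010101
bit 7 is currently 1; clear it via x & ~(1 << 7) = x & ~128
→ 11011101010101 = 14165

14165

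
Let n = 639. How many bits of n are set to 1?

8

639 = 1001111111
Count the 1s: 1 + 1 + 1 + 1 + 1 + 1 + 1 + 1 = 8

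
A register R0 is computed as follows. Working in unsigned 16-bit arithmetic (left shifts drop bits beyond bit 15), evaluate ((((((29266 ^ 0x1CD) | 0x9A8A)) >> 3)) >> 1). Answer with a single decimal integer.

29266 = 0111001001010010
0x1CD = 0000000111001101
→ ^ → 0111001110011111 = 29599
0x9A8A = 1001101010001010
→ | → 1111101110011111 = 64415
→ >> 3 → 0001111101110011 = 8051
→ >> 1 → 0000111110111001 = 4025

4025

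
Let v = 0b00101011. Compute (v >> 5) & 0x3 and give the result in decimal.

1

v = 00101011
Shift right by 5: 001
Mask low 2 bits: 01 = 1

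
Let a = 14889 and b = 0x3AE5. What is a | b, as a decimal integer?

15085

14889 = 11101000101001
0x3AE5 = 11101011100101
 OR → 11101011101101 = 15085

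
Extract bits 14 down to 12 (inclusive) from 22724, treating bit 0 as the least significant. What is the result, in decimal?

v = 101100011000100
Shift right by 12: 101
Mask low 3 bits: 101 = 5

5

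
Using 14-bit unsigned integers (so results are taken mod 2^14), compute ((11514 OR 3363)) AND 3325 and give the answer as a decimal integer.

11514 = 10110011111010
3363 = 00110100100011
→ OR → 10110111111011 = 11771
3325 = 00110011111101
→ AND → 00110011111001 = 3321

3321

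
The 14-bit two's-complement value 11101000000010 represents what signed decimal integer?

-1534

pattern = 11101000000010 (MSB is 1 ⇒ negative)
Invert: 00010111111101, add 1 → 00010111111110 = 1534, so the value is -1534.
(Equivalently: 14850 - 2^14 = 14850 - 16384 = -1534.)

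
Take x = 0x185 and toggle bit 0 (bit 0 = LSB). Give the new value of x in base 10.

388

x = 110000101
bit 0 is currently 1; toggle it via x ^ (1 << 0) = x ^ 1
→ 110000100 = 388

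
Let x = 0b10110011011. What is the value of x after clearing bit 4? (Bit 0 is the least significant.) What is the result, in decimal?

1419

x = 10110011011
bit 4 is currently 1; clear it via x & ~(1 << 4) = x & ~16
→ 10110001011 = 1419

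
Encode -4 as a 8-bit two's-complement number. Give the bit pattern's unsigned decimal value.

4 in 8 bits: 00000100
Invert: 11111011
Add 1:  11111100 = 252
(Check: 2^8 - 4 = 256 - 4 = 252.)

252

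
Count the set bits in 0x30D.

0x30D = 1100001101
Count the 1s: 1 + 1 + 1 + 1 + 1 = 5

5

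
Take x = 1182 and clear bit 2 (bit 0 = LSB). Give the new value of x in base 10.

1178

x = 010010011110
bit 2 is currently 1; clear it via x & ~(1 << 2) = x & ~4
→ 010010011010 = 1178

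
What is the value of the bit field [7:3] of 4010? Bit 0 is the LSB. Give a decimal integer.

v = 111110101010
Shift right by 3: 111110101
Mask low 5 bits: 10101 = 21

21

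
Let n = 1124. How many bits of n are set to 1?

4

1124 = 10001100100
Count the 1s: 1 + 1 + 1 + 1 = 4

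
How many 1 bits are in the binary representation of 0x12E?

0x12E = 100101110
Count the 1s: 1 + 1 + 1 + 1 + 1 = 5

5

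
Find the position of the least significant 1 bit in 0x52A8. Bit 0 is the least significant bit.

3

0x52A8 = 101001010101000
Trailing zeros: 3, so the lowest set bit is bit 3 (value 8).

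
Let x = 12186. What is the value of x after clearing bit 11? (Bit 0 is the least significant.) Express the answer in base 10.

10138

x = 010111110011010
bit 11 is currently 1; clear it via x & ~(1 << 11) = x & ~2048
→ 010011110011010 = 10138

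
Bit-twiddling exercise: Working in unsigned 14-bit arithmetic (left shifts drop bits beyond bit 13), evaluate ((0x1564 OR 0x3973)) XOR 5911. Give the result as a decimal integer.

0x1564 = 01010101100100
0x3973 = 11100101110011
→ OR → 11110101110111 = 15735
5911 = 01011100010111
→ XOR → 10101001100000 = 10848

10848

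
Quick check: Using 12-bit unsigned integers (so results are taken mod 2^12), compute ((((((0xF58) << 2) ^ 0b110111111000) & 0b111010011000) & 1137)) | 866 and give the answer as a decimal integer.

0xF58 = 111101011000
→ << 2 (mod 2^12) → 110101100000 = 3424
0b110111111000 = 110111111000
→ ^ → 000010011000 = 152
0b111010011000 = 111010011000
→ & → 000010011000 = 152
1137 = 010001110001
→ & → 000000010000 = 16
866 = 001101100010
→ | → 001101110010 = 882

882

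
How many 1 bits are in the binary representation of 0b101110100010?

6

n = 101110100010
Count the 1s: 1 + 1 + 1 + 1 + 1 + 1 = 6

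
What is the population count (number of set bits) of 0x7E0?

0x7E0 = 11111100000
Count the 1s: 1 + 1 + 1 + 1 + 1 + 1 = 6

6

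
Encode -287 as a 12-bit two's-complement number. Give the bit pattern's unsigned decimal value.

287 in 12 bits: 000100011111
Invert: 111011100000
Add 1:  111011100001 = 3809
(Check: 2^12 - 287 = 4096 - 287 = 3809.)

3809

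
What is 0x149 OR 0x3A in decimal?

0x149 = 101001001
0x3A = 000111010
 OR → 101111011 = 379

379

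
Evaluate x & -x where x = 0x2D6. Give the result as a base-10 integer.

2

x = 1011010110 = 726
-x (two's complement) = …0100101010
AND   = 0000000010 = 2
(x & -x isolates the lowest set bit of x.)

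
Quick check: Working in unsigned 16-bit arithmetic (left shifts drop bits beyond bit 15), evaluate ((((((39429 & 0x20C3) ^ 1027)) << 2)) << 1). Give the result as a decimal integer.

8208

39429 = 1001101000000101
0x20C3 = 0010000011000011
→ & → 0000000000000001 = 1
1027 = 0000010000000011
→ ^ → 0000010000000010 = 1026
→ << 2 (mod 2^16) → 0001000000001000 = 4104
→ << 1 (mod 2^16) → 0010000000010000 = 8208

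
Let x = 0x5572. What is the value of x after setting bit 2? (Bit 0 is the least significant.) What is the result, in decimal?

x = 101010101110010
bit 2 is currently 0; set it via x | (1 << 2) = x | 4
→ 101010101110110 = 21878

21878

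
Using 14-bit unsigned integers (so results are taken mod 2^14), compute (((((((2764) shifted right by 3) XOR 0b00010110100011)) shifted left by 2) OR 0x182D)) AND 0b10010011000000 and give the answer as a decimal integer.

192

2764 = 00101011001100
→ shifted right by 3 → 00000101011001 = 345
0b00010110100011 = 00010110100011
→ XOR → 00010011111010 = 1274
→ shifted left by 2 (mod 2^14) → 01001111101000 = 5096
0x182D = 01100000101101
→ OR → 01101111101101 = 7149
0b10010011000000 = 10010011000000
→ AND → 00000011000000 = 192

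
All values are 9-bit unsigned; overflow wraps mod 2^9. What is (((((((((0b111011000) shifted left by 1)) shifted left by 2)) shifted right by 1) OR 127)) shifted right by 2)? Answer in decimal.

0b111011000 = 111011000
→ shifted left by 1 (mod 2^9) → 110110000 = 432
→ shifted left by 2 (mod 2^9) → 011000000 = 192
→ shifted right by 1 → 001100000 = 96
127 = 001111111
→ OR → 001111111 = 127
→ shifted right by 2 → 000011111 = 31

31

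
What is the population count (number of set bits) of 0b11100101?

5

n = 11100101
Count the 1s: 1 + 1 + 1 + 1 + 1 = 5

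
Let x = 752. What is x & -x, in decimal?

16

x = 1011110000 = 752
-x (two's complement) = …0100010000
AND   = 0000010000 = 16
(x & -x isolates the lowest set bit of x.)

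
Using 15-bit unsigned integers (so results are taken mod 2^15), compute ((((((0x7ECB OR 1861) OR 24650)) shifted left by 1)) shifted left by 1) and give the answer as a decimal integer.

0x7ECB = 111111011001011
1861 = 000011101000101
→ OR → 111111111001111 = 32719
24650 = 110000001001010
→ OR → 111111111001111 = 32719
→ shifted left by 1 (mod 2^15) → 111111110011110 = 32670
→ shifted left by 1 (mod 2^15) → 111111100111100 = 32572

32572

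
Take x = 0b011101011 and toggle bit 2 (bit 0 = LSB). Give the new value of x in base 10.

x = 011101011
bit 2 is currently 0; toggle it via x ^ (1 << 2) = x ^ 4
→ 011101111 = 239

239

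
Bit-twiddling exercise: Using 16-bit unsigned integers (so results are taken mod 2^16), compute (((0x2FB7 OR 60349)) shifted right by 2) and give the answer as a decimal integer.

0x2FB7 = 0010111110110111
60349 = 1110101110111101
→ OR → 1110111110111111 = 61375
→ shifted right by 2 → 0011101111101111 = 15343

15343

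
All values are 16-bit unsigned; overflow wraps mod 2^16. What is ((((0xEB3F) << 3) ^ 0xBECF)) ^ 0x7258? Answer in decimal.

38255

0xEB3F = 1110101100111111
→ << 3 (mod 2^16) → 0101100111111000 = 23032
0xBECF = 1011111011001111
→ ^ → 1110011100110111 = 59191
0x7258 = 0111001001011000
→ ^ → 1001010101101111 = 38255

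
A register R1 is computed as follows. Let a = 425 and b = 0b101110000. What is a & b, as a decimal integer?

425 = 110101001
b = 101110000
AND → 100100000 = 288

288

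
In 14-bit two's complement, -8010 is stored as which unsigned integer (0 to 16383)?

8010 in 14 bits: 01111101001010
Invert: 10000010110101
Add 1:  10000010110110 = 8374
(Check: 2^14 - 8010 = 16384 - 8010 = 8374.)

8374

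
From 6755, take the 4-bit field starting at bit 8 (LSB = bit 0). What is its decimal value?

v = 0001101001100011
Shift right by 8: 00011010
Mask low 4 bits: 1010 = 10

10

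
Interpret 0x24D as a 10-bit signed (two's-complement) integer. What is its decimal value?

-435

pattern = 1001001101 (MSB is 1 ⇒ negative)
Invert: 0110110010, add 1 → 0110110011 = 435, so the value is -435.
(Equivalently: 589 - 2^10 = 589 - 1024 = -435.)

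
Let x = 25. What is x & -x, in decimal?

1

x = 11001 = 25
-x (two's complement) = …00111
AND   = 00001 = 1
(x & -x isolates the lowest set bit of x.)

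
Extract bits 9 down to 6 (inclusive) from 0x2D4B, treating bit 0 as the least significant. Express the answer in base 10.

5

v = 10110101001011
Shift right by 6: 10110101
Mask low 4 bits: 0101 = 5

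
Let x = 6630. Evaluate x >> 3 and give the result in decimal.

6630 = 1100111100110
shift right by 3 → 0001100111100 = 828
(equivalently, floor(6630 / 8))

828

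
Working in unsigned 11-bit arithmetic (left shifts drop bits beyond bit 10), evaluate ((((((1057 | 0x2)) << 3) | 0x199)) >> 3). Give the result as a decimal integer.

1057 = 10000100001
0x2 = 00000000010
→ | → 10000100011 = 1059
→ << 3 (mod 2^11) → 00100011000 = 280
0x199 = 00110011001
→ | → 00110011001 = 409
→ >> 3 → 00000110011 = 51

51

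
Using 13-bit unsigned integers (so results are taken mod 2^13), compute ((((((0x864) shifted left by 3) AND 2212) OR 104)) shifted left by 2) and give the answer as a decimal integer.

416

0x864 = 0100001100100
→ shifted left by 3 (mod 2^13) → 0001100100000 = 800
2212 = 0100010100100
→ AND → 0000000100000 = 32
104 = 0000001101000
→ OR → 0000001101000 = 104
→ shifted left by 2 (mod 2^13) → 0000110100000 = 416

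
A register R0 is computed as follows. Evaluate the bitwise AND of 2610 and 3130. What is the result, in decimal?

2610 = 101000110010
3130 = 110000111010
AND → 100000110010 = 2098

2098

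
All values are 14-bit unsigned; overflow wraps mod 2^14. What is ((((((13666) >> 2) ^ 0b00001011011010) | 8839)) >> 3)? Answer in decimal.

13666 = 11010101100010
→ >> 2 → 00110101011000 = 3416
0b00001011011010 = 00001011011010
→ ^ → 00111110000010 = 3970
8839 = 10001010000111
→ | → 10111110000111 = 12167
→ >> 3 → 00010111110000 = 1520

1520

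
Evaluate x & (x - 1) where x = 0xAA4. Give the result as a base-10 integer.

x = 101010100100 = 2724
x - 1 = 101010100011
AND   = 101010100000 = 2720
(x & (x - 1) clears the lowest set bit of x.)

2720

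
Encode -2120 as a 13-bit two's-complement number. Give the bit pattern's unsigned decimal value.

2120 in 13 bits: 0100001001000
Invert: 1011110110111
Add 1:  1011110111000 = 6072
(Check: 2^13 - 2120 = 8192 - 2120 = 6072.)

6072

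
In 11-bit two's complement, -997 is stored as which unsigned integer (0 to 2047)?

1051

997 in 11 bits: 01111100101
Invert: 10000011010
Add 1:  10000011011 = 1051
(Check: 2^11 - 997 = 2048 - 997 = 1051.)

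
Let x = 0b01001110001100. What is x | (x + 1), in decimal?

x = 1001110001100 = 5004
x + 1 = 1001110001101
OR    = 1001110001101 = 5005
(x | (x + 1) sets the lowest cleared bit.)

5005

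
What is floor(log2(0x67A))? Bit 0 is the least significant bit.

0x67A = 11001111010
The topmost 1 is at position 10 (since 2^10 = 1024 ≤ 1658 < 2048).

10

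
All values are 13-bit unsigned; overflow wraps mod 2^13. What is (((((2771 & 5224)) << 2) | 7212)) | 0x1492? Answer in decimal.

2771 = 0101011010011
5224 = 1010001101000
→ & → 0000001000000 = 64
→ << 2 (mod 2^13) → 0000100000000 = 256
7212 = 1110000101100
→ | → 1110100101100 = 7468
0x1492 = 1010010010010
→ | → 1110110111110 = 7614

7614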